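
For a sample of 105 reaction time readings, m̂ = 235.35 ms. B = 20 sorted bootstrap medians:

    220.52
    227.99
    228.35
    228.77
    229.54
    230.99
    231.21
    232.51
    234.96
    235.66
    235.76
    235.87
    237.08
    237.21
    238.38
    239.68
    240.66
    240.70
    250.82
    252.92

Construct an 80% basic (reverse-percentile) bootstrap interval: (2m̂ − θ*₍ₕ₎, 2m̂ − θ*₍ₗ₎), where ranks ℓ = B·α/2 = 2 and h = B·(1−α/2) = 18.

Percentile endpoints at ranks 2 and 18: θ*₍2₎ = 227.99, θ*₍18₎ = 240.70.
Basic interval reflects these around m̂:
  lower = 2 × 235.35 − 240.70 = 230.00
  upper = 2 × 235.35 − 227.99 = 242.71

(230.00, 242.71)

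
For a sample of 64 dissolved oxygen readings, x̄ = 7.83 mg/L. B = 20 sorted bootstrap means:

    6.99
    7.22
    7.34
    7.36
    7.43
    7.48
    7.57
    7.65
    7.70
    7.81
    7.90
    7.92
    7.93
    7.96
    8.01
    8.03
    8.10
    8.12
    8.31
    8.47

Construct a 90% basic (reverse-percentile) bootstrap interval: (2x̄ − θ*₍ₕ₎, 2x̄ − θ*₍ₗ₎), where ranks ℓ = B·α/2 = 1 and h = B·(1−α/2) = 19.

Percentile endpoints at ranks 1 and 19: θ*₍1₎ = 6.99, θ*₍19₎ = 8.31.
Basic interval reflects these around x̄:
  lower = 2 × 7.83 − 8.31 = 7.35
  upper = 2 × 7.83 − 6.99 = 8.67

(7.35, 8.67)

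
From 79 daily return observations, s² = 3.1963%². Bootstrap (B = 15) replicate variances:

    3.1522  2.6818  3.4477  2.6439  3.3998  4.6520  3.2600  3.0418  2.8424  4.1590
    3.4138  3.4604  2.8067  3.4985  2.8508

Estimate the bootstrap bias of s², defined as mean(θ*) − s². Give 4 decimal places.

mean(θ*) = (3.1522 + 2.6818 + 3.4477 + 2.6439 + 3.3998 + 4.6520 + 3.2600 + 3.0418 + 2.8424 + 4.1590 + 3.4138 + 3.4604 + 2.8067 + 3.4985 + 2.8508) / 15 = 3.28739
bias = 3.28739 − 3.1963

bias = +0.0911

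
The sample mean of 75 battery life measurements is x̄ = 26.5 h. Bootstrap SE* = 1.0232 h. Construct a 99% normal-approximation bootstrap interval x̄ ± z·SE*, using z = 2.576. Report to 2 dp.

Margin = 2.576 × 1.0232 = 2.636
Interval: 26.5 ± 2.636

(23.86, 29.14)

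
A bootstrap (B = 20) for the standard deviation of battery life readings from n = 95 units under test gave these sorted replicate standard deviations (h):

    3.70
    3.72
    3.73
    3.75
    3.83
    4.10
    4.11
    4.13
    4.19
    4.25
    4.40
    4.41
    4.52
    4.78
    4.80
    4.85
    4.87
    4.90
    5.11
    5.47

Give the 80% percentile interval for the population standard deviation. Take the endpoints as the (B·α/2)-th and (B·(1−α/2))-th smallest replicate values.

(3.72, 4.90)

α = 0.20; lower rank = 20 × 0.100 = 2; upper rank = 20 × 0.900 = 18.
The 2nd smallest replicate is 3.72; the 18th is 4.90.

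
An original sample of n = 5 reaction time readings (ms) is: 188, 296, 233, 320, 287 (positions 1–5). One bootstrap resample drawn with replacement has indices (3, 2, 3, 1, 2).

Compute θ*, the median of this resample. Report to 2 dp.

θ* = 233.00

Resample values: 233, 296, 233, 188, 296.
Sorted: 188, 233, 233, 296, 296
Median = middle value = 233.00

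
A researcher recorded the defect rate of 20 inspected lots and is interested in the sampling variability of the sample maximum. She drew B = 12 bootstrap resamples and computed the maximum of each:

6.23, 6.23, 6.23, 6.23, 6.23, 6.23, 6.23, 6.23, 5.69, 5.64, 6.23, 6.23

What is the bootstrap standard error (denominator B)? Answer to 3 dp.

Bootstrap SE is the standard deviation of the 12 replicate maximums.
Mean of replicates: (6.23 + 6.23 + 6.23 + 6.23 + 6.23 + 6.23 + 6.23 + 6.23 + 5.69 + 5.64 + 6.23 + 6.23) / 12 = 73.6300 / 12 = 6.1358
Sum of squared deviations: (+0.0942)² + (+0.0942)² + (+0.0942)² + (+0.0942)² + (+0.0942)² + (+0.0942)² + (+0.0942)² + (+0.0942)² + (−0.4458)² + (−0.4958)² + (+0.0942)² + (+0.0942)² = 0.5333
Variance = 0.5333 / 12 = 0.0444
SE* = √0.0444

SE* = 0.211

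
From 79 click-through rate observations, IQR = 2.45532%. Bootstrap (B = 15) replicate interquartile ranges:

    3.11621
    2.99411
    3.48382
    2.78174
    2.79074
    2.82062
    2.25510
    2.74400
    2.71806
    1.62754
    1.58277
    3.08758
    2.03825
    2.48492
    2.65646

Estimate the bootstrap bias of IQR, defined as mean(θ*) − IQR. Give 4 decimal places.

bias = +0.1568

mean(θ*) = (3.11621 + 2.99411 + 3.48382 + 2.78174 + 2.79074 + 2.82062 + 2.25510 + 2.74400 + 2.71806 + 1.62754 + 1.58277 + 3.08758 + 2.03825 + 2.48492 + 2.65646) / 15 = 2.61213
bias = 2.61213 − 2.45532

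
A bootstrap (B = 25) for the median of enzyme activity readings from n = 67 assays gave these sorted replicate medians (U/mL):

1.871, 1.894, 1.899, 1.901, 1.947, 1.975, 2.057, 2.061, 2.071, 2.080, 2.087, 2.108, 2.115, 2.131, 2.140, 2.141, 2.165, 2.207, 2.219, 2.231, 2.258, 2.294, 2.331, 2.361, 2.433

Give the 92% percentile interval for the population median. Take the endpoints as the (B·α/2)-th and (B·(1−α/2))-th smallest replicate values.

α = 0.08; lower rank = 25 × 0.040 = 1; upper rank = 25 × 0.960 = 24.
The 1st smallest replicate is 1.871; the 24th is 2.361.

(1.871, 2.361)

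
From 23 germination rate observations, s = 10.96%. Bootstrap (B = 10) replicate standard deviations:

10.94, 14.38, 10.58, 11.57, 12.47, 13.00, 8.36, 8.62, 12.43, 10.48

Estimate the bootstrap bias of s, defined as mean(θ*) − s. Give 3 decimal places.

bias = +0.323

mean(θ*) = (10.94 + 14.38 + 10.58 + 11.57 + 12.47 + 13.00 + 8.36 + 8.62 + 12.43 + 10.48) / 10 = 11.2830
bias = 11.2830 − 10.96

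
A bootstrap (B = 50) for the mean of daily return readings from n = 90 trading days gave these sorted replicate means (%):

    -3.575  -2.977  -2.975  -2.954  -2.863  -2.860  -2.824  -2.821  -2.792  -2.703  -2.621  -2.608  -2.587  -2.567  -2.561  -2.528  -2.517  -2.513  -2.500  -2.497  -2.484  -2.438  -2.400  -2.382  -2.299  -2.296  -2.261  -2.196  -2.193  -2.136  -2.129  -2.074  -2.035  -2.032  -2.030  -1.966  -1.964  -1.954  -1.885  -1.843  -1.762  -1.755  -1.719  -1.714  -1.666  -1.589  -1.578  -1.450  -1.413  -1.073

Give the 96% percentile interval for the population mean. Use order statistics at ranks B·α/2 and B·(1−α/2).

(-3.575, -1.413)

α = 0.04; lower rank = 50 × 0.020 = 1; upper rank = 50 × 0.980 = 49.
The 1st smallest replicate is -3.575; the 49th is -1.413.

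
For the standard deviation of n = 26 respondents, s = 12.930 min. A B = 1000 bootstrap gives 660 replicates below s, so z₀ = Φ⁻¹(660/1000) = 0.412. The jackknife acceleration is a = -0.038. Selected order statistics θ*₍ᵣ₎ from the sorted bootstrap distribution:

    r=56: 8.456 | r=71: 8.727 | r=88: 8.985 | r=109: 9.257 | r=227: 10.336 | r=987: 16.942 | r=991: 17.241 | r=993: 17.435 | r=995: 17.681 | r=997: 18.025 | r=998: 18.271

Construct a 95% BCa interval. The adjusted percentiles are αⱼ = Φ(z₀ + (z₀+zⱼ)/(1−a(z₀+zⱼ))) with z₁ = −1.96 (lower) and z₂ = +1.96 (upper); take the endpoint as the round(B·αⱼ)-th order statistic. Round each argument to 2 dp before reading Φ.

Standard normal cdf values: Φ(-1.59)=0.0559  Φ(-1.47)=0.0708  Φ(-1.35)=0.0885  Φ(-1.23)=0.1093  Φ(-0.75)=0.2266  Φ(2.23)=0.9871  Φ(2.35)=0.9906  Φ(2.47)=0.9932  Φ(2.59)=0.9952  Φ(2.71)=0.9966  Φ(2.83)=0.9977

(9.257, 17.681)

Lower: z₀ + z₁ = 0.412 + (-1.960) = -1.548; 1 − a(z₀+z₁) = 1 − (-0.038)(-1.548) = 0.9412; argument = 0.412 + (-1.548)/0.9412 = -1.2328 → -1.23.
α₁ = Φ(-1.23) = 0.1093; rank = round(1000 × 0.1093) = 109; θ*₍109₎ = 9.257.
Upper: z₀ + z₂ = 2.372; 1 − a(z₀+z₂) = 1.0901; argument = 2.5879 → 2.59; α₂ = 0.9952; rank = 995; θ*₍995₎ = 17.681.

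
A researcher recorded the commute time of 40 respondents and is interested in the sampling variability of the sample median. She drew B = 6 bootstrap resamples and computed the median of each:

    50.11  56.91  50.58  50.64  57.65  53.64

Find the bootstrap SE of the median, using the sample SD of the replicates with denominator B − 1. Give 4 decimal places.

Bootstrap SE is the standard deviation of the 6 replicate medians.
Mean of replicates: (50.11 + 56.91 + 50.58 + 50.64 + 57.65 + 53.64) / 6 = 319.53000 / 6 = 53.25500
Sum of squared deviations: (−3.14500)² + (+3.65500)² + (−2.67500)² + (−2.61500)² + (+4.39500)² + (+0.38500)² = 56.70815
Variance = 56.70815 / 5 = 11.34163
SE* = √11.34163

SE* = 3.3677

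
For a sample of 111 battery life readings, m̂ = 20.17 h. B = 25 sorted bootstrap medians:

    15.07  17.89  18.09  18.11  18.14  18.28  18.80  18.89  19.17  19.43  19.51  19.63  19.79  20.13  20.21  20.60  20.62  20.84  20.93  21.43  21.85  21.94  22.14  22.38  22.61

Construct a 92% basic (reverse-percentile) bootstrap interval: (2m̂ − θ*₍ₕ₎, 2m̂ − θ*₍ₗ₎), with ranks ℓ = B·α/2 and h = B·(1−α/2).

Percentile endpoints at ranks 1 and 24: θ*₍1₎ = 15.07, θ*₍24₎ = 22.38.
Basic interval reflects these around m̂:
  lower = 2 × 20.17 − 22.38 = 17.96
  upper = 2 × 20.17 − 15.07 = 25.27

(17.96, 25.27)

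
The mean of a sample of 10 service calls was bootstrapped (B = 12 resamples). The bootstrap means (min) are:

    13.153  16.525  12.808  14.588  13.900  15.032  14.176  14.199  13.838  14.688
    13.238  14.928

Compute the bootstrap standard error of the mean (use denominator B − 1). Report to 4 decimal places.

SE* = 1.0072

Bootstrap SE is the standard deviation of the 12 replicate means.
Mean of replicates: (13.153 + 16.525 + 12.808 + 14.588 + 13.900 + 15.032 + 14.176 + 14.199 + 13.838 + 14.688 + 13.238 + 14.928) / 12 = 171.07300 / 12 = 14.25608
Sum of squared deviations: (−1.10308)² + (+2.26892)² + (−1.44808)² + (+0.33192)² + (−0.35608)² + (+0.77592)² + (−0.08008)² + (−0.05708)² + (−0.41808)² + (+0.43192)² + (−1.01808)² + (+0.67192)² = 11.15971
Variance = 11.15971 / 11 = 1.01452
SE* = √1.01452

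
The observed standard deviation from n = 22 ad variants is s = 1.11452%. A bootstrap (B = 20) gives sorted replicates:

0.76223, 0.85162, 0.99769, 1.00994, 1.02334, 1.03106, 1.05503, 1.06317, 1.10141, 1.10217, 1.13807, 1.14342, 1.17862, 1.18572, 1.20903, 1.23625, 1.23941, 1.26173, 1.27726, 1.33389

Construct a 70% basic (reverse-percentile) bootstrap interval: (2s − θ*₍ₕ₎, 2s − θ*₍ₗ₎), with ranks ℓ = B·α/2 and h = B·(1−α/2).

(0.98963, 1.23135)

Percentile endpoints at ranks 3 and 17: θ*₍3₎ = 0.99769, θ*₍17₎ = 1.23941.
Basic interval reflects these around s:
  lower = 2 × 1.11452 − 1.23941 = 0.98963
  upper = 2 × 1.11452 − 0.99769 = 1.23135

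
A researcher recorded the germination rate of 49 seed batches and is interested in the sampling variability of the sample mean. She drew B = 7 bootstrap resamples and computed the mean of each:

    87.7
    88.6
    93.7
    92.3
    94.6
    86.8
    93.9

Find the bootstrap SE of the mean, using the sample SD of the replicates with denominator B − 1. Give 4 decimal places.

Bootstrap SE is the standard deviation of the 7 replicate means.
Mean of replicates: (87.7 + 88.6 + 93.7 + 92.3 + 94.6 + 86.8 + 93.9) / 7 = 637.60000 / 7 = 91.08571
Sum of squared deviations: (−3.38571)² + (−2.48571)² + (+2.61429)² + (+1.21429)² + (+3.51429)² + (−4.28571)² + (+2.81429)² = 64.58857
Variance = 64.58857 / 6 = 10.76476
SE* = √10.76476

SE* = 3.2810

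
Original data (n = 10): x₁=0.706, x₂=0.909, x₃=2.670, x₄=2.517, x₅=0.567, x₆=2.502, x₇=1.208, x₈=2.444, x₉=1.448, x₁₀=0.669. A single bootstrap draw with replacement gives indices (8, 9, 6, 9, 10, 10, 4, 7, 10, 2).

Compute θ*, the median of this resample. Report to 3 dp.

θ* = 1.328

Resample values: 2.444, 1.448, 2.502, 1.448, 0.669, 0.669, 2.517, 1.208, 0.669, 0.909.
Sorted: 0.669, 0.669, 0.669, 0.909, 1.208, 1.448, 1.448, 2.444, 2.502, 2.517
Median = average of the two middle values = 1.328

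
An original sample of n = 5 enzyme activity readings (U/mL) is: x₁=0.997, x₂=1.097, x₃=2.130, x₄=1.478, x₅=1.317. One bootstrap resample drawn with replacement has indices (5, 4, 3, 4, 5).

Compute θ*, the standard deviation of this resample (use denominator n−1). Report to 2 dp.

Resample values: 1.317, 1.478, 2.130, 1.478, 1.317.
Mean = 1.5440; sum of squared deviations = 0.4552
s² = 0.4552 / 4 = 0.1138
s = √0.1138 = 0.34

θ* = 0.34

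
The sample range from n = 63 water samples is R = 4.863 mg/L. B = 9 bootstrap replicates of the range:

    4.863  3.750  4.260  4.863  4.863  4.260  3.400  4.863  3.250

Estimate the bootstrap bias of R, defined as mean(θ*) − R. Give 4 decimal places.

bias = −0.5994

mean(θ*) = (4.863 + 3.750 + 4.260 + 4.863 + 4.863 + 4.260 + 3.400 + 4.863 + 3.250) / 9 = 4.26356
bias = 4.26356 − 4.863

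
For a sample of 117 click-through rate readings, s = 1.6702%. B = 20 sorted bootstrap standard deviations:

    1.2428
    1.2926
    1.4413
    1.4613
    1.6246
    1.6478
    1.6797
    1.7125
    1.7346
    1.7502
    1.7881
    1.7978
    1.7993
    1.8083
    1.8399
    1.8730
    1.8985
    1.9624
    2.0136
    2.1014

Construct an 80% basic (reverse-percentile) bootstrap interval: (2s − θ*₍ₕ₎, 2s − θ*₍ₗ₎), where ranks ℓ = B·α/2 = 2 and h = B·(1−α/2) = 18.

Percentile endpoints at ranks 2 and 18: θ*₍2₎ = 1.2926, θ*₍18₎ = 1.9624.
Basic interval reflects these around s:
  lower = 2 × 1.6702 − 1.9624 = 1.3780
  upper = 2 × 1.6702 − 1.2926 = 2.0478

(1.3780, 2.0478)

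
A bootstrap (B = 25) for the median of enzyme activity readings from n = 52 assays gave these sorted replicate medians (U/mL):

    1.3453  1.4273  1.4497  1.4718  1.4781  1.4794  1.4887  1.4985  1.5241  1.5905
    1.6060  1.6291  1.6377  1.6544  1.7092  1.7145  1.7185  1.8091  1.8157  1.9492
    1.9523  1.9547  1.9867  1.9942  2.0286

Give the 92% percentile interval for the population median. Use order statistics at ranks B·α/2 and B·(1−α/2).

(1.3453, 1.9942)

α = 0.08; lower rank = 25 × 0.040 = 1; upper rank = 25 × 0.960 = 24.
The 1st smallest replicate is 1.3453; the 24th is 1.9942.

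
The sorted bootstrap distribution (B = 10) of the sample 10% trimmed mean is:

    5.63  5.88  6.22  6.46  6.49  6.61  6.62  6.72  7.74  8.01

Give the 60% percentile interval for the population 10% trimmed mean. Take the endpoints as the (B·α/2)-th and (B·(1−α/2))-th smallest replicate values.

α = 0.40; lower rank = 10 × 0.200 = 2; upper rank = 10 × 0.800 = 8.
The 2nd smallest replicate is 5.88; the 8th is 6.72.

(5.88, 6.72)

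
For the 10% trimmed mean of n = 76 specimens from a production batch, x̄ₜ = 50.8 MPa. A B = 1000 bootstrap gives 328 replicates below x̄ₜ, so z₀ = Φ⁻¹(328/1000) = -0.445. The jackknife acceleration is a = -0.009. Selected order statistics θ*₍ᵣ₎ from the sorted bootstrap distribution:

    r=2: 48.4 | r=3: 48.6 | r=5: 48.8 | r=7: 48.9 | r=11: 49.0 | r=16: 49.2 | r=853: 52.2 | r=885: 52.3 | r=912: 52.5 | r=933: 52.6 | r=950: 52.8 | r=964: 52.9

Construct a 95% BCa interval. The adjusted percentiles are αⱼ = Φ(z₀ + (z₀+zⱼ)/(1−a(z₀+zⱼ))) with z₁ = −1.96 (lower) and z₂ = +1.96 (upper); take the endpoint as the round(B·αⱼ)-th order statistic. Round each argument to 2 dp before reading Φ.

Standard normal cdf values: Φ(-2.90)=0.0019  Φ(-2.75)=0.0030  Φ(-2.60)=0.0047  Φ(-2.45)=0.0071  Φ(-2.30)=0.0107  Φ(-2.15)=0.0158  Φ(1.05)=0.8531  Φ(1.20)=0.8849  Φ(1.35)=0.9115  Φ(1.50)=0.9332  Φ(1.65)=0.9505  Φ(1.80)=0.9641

(48.4, 52.2)

Lower: z₀ + z₁ = -0.445 + (-1.960) = -2.405; 1 − a(z₀+z₁) = 1 − (-0.009)(-2.405) = 0.9784; argument = -0.445 + (-2.405)/0.9784 = -2.9032 → -2.90.
α₁ = Φ(-2.90) = 0.0019; rank = round(1000 × 0.0019) = 2; θ*₍2₎ = 48.4.
Upper: z₀ + z₂ = 1.515; 1 − a(z₀+z₂) = 1.0136; argument = 1.0496 → 1.05; α₂ = 0.8531; rank = 853; θ*₍853₎ = 52.2.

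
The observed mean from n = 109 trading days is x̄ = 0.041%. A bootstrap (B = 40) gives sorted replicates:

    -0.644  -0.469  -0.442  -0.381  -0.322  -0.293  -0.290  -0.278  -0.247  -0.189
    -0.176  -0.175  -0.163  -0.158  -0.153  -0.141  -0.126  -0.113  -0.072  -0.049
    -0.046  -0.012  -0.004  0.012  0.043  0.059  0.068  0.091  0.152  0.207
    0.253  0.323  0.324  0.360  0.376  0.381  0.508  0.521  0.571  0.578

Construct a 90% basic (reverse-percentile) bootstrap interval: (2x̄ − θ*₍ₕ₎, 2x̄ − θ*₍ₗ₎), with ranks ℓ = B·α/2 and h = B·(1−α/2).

(-0.439, 0.551)

Percentile endpoints at ranks 2 and 38: θ*₍2₎ = -0.469, θ*₍38₎ = 0.521.
Basic interval reflects these around x̄:
  lower = 2 × 0.041 − 0.521 = -0.439
  upper = 2 × 0.041 − -0.469 = 0.551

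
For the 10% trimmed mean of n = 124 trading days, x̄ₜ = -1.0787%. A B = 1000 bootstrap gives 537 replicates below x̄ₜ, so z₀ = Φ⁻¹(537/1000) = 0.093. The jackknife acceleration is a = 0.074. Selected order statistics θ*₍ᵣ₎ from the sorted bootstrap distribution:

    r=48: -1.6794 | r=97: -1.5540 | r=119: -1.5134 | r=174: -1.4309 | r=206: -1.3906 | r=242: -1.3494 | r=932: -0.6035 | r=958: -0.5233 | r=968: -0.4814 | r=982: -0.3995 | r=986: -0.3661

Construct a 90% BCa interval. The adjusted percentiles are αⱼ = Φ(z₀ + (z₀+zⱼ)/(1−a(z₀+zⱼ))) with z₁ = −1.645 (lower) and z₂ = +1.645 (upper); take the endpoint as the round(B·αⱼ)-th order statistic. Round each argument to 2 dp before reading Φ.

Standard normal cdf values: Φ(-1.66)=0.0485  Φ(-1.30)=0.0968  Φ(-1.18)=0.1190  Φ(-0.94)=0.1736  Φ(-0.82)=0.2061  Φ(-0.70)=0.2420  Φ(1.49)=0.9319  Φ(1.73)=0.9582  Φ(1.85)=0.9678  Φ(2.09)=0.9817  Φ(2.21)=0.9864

Lower: z₀ + z₁ = 0.093 + (-1.645) = -1.552; 1 − a(z₀+z₁) = 1 − (0.074)(-1.552) = 1.1148; argument = 0.093 + (-1.552)/1.1148 = -1.2991 → -1.30.
α₁ = Φ(-1.30) = 0.0968; rank = round(1000 × 0.0968) = 97; θ*₍97₎ = -1.5540.
Upper: z₀ + z₂ = 1.738; 1 − a(z₀+z₂) = 0.8714; argument = 2.0875 → 2.09; α₂ = 0.9817; rank = 982; θ*₍982₎ = -0.3995.

(-1.5540, -0.3995)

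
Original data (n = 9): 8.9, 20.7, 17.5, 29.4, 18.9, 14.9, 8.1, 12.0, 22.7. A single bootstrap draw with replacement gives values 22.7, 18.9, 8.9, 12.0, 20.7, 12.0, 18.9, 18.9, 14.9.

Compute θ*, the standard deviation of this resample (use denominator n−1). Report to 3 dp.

Mean = 16.4333; sum of squared deviations = 174.1400
s² = 174.1400 / 8 = 21.7675
s = √21.7675 = 4.666

θ* = 4.666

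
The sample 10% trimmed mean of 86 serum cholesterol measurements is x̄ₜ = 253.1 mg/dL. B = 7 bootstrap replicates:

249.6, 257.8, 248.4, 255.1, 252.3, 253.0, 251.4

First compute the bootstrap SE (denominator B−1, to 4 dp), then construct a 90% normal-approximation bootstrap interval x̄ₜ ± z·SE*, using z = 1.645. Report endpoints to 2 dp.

(247.83, 258.37)

Mean of replicates = 252.5143; sum of squared deviations = 61.5686; SE* = √(61.5686/6) = 3.2033
Margin = 1.645 × 3.2033 = 5.269
Interval: 253.1 ± 5.269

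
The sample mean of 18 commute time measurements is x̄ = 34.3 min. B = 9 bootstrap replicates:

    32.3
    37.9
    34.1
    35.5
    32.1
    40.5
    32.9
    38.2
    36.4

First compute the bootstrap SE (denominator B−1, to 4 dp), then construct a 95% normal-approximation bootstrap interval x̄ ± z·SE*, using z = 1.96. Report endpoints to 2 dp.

Mean of replicates = 35.5444; sum of squared deviations = 69.3622; SE* = √(69.3622/8) = 2.9445
Margin = 1.96 × 2.9445 = 5.771
Interval: 34.3 ± 5.771

(28.53, 40.07)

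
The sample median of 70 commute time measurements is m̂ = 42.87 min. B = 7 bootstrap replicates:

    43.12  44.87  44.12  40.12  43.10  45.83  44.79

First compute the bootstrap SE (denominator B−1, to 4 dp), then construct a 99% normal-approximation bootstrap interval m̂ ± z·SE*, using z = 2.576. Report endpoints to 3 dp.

(38.076, 47.664)

Mean of replicates = 43.7071; sum of squared deviations = 20.7827; SE* = √(20.7827/6) = 1.8611
Margin = 2.576 × 1.8611 = 4.7942
Interval: 42.87 ± 4.7942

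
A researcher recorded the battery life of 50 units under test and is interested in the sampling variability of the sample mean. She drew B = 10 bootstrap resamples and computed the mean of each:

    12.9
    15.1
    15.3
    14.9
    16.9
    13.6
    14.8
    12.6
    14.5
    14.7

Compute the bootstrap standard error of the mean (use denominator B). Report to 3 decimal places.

SE* = 1.184

Bootstrap SE is the standard deviation of the 10 replicate means.
Mean of replicates: (12.9 + 15.1 + 15.3 + 14.9 + 16.9 + 13.6 + 14.8 + 12.6 + 14.5 + 14.7) / 10 = 145.3000 / 10 = 14.5300
Sum of squared deviations: (−1.6300)² + (+0.5700)² + (+0.7700)² + (+0.3700)² + (+2.3700)² + (−0.9300)² + (+0.2700)² + (−1.9300)² + (−0.0300)² + (+0.1700)² = 14.0210
Variance = 14.0210 / 10 = 1.4021
SE* = √1.4021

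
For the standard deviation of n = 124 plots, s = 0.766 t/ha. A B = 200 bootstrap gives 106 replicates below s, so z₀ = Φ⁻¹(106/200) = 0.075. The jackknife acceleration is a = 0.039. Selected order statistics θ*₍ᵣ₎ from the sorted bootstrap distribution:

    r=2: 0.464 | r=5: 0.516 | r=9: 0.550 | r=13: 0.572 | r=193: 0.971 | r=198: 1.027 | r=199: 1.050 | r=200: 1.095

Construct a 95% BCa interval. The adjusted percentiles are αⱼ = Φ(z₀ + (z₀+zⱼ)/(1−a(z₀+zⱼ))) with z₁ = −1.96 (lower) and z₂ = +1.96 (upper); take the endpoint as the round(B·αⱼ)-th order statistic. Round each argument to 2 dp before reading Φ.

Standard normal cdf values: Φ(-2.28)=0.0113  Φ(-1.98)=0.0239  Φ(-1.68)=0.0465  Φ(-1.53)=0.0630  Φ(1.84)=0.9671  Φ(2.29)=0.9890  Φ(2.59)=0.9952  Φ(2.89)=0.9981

(0.550, 1.027)

Lower: z₀ + z₁ = 0.075 + (-1.960) = -1.885; 1 − a(z₀+z₁) = 1 − (0.039)(-1.885) = 1.0735; argument = 0.075 + (-1.885)/1.0735 = -1.6809 → -1.68.
α₁ = Φ(-1.68) = 0.0465; rank = round(200 × 0.0465) = 9; θ*₍9₎ = 0.550.
Upper: z₀ + z₂ = 2.035; 1 − a(z₀+z₂) = 0.9206; argument = 2.2854 → 2.29; α₂ = 0.9890; rank = 198; θ*₍198₎ = 1.027.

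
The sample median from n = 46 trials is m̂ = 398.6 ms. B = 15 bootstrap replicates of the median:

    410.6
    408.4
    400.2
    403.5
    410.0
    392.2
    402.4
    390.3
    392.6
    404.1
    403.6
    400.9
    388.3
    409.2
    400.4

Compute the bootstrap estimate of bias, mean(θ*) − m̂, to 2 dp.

bias = +2.51

mean(θ*) = (410.6 + 408.4 + 400.2 + 403.5 + 410.0 + 392.2 + 402.4 + 390.3 + 392.6 + 404.1 + 403.6 + 400.9 + 388.3 + 409.2 + 400.4) / 15 = 401.113
bias = 401.113 − 398.6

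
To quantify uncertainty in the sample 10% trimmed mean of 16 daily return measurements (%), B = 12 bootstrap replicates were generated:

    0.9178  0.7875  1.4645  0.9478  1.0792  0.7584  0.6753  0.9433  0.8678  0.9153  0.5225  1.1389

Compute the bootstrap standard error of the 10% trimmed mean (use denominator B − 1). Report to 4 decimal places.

Bootstrap SE is the standard deviation of the 12 replicate 10% trimmed means.
Mean of replicates: (0.9178 + 0.7875 + 1.4645 + 0.9478 + 1.0792 + 0.7584 + 0.6753 + 0.9433 + 0.8678 + 0.9153 + 0.5225 + 1.1389) / 12 = 11.01830 / 12 = 0.91819
Sum of squared deviations: (−0.00039)² + (−0.13069)² + (+0.54631)² + (+0.02961)² + (+0.16101)² + (−0.15979)² + (−0.24289)² + (+0.02511)² + (−0.05039)² + (−0.00289)² + (−0.39569)² + (+0.22071)² = 0.63533
Variance = 0.63533 / 11 = 0.05776
SE* = √0.05776

SE* = 0.2403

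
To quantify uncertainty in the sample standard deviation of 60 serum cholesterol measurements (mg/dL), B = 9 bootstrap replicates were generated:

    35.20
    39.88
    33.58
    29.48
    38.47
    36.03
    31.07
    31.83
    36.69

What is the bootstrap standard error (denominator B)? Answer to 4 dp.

Bootstrap SE is the standard deviation of the 9 replicate standard deviations.
Mean of replicates: (35.20 + 39.88 + 33.58 + 29.48 + 38.47 + 36.03 + 31.07 + 31.83 + 36.69) / 9 = 312.23000 / 9 = 34.69222
Sum of squared deviations: (+0.50778)² + (+5.18778)² + (−1.11222)² + (−5.21222)² + (+3.77778)² + (+1.33778)² + (−3.62222)² + (−2.86222)² + (+1.99778)² = 96.94036
Variance = 96.94036 / 9 = 10.77115
SE* = √10.77115

SE* = 3.2819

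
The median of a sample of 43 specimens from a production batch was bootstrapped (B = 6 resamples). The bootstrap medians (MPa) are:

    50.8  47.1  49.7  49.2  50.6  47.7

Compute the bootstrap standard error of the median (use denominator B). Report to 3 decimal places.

SE* = 1.380

Bootstrap SE is the standard deviation of the 6 replicate medians.
Mean of replicates: (50.8 + 47.1 + 49.7 + 49.2 + 50.6 + 47.7) / 6 = 295.1000 / 6 = 49.1833
Sum of squared deviations: (+1.6167)² + (−2.0833)² + (+0.5167)² + (+0.0167)² + (+1.4167)² + (−1.4833)² = 11.4283
Variance = 11.4283 / 6 = 1.9047
SE* = √1.9047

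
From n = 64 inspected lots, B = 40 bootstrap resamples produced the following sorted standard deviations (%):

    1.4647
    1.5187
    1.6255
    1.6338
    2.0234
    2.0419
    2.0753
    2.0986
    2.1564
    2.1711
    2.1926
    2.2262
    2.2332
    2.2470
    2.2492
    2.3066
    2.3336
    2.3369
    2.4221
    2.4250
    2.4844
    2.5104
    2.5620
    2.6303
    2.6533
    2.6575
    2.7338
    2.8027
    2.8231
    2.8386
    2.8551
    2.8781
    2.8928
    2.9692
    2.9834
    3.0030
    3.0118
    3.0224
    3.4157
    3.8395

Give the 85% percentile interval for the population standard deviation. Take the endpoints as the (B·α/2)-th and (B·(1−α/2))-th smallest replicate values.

(1.6255, 3.0118)

α = 0.15; lower rank = 40 × 0.075 = 3; upper rank = 40 × 0.925 = 37.
The 3rd smallest replicate is 1.6255; the 37th is 3.0118.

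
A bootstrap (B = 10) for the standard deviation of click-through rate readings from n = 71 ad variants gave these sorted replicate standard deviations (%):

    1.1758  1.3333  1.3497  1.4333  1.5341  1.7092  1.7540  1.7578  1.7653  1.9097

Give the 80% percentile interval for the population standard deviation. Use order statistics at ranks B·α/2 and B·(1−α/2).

(1.1758, 1.7653)

α = 0.20; lower rank = 10 × 0.100 = 1; upper rank = 10 × 0.900 = 9.
The 1st smallest replicate is 1.1758; the 9th is 1.7653.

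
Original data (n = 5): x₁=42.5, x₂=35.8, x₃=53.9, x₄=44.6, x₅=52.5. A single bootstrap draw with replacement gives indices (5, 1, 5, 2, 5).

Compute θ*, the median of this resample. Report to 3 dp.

θ* = 52.500

Resample values: 52.5, 42.5, 52.5, 35.8, 52.5.
Sorted: 35.8, 42.5, 52.5, 52.5, 52.5
Median = middle value = 52.500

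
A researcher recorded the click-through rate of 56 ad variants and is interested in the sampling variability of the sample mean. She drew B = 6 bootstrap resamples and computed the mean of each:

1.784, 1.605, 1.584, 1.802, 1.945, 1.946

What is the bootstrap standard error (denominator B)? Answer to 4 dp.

SE* = 0.1439

Bootstrap SE is the standard deviation of the 6 replicate means.
Mean of replicates: (1.784 + 1.605 + 1.584 + 1.802 + 1.945 + 1.946) / 6 = 10.66600 / 6 = 1.77767
Sum of squared deviations: (+0.00633)² + (−0.17267)² + (−0.19367)² + (+0.02433)² + (+0.16733)² + (+0.16833)² = 0.12429
Variance = 0.12429 / 6 = 0.02071
SE* = √0.02071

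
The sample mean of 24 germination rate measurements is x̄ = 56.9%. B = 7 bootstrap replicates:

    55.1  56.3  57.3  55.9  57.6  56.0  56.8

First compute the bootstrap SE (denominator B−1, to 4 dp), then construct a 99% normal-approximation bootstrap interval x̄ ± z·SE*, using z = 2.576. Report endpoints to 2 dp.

(54.67, 59.13)

Mean of replicates = 56.4286; sum of squared deviations = 4.5143; SE* = √(4.5143/6) = 0.8674
Margin = 2.576 × 0.8674 = 2.234
Interval: 56.9 ± 2.234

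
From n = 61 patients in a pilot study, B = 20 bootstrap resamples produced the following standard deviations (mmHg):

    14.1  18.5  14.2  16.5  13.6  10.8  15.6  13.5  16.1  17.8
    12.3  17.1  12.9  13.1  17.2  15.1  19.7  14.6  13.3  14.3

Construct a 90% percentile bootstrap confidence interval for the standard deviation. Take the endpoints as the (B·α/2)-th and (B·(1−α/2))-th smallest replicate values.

Sorted replicates: 10.8, 12.3, 12.9, 13.1, 13.3, 13.5, 13.6, 14.1, 14.2, 14.3, 14.6, 15.1, 15.6, 16.1, 16.5, 17.1, 17.2, 17.8, 18.5, 19.7
α = 0.10; lower rank = 20 × 0.050 = 1; upper rank = 20 × 0.950 = 19.
The 1st smallest replicate is 10.8; the 19th is 18.5.

(10.8, 18.5)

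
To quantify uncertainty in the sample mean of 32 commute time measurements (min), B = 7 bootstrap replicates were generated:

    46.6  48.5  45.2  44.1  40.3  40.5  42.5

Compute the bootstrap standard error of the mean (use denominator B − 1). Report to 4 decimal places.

Bootstrap SE is the standard deviation of the 7 replicate means.
Mean of replicates: (46.6 + 48.5 + 45.2 + 44.1 + 40.3 + 40.5 + 42.5) / 7 = 307.70000 / 7 = 43.95714
Sum of squared deviations: (+2.64286)² + (+4.54286)² + (+1.24286)² + (+0.14286)² + (−3.65714)² + (−3.45714)² + (−1.45714)² = 56.63714
Variance = 56.63714 / 6 = 9.43952
SE* = √9.43952

SE* = 3.0724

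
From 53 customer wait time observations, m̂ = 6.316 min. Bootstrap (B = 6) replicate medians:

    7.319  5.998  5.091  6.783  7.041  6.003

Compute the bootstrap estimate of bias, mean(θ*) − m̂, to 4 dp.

mean(θ*) = (7.319 + 5.998 + 5.091 + 6.783 + 7.041 + 6.003) / 6 = 6.37250
bias = 6.37250 − 6.316

bias = +0.0565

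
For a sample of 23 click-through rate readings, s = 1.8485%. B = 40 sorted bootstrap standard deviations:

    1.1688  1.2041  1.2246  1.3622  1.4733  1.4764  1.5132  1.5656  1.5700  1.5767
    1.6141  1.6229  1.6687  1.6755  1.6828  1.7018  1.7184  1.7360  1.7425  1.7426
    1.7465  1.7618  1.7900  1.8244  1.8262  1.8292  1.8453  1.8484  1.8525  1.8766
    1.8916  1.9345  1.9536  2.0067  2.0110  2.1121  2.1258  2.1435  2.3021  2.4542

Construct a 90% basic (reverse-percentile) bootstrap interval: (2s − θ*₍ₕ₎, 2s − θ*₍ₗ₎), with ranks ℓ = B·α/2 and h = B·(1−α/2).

Percentile endpoints at ranks 2 and 38: θ*₍2₎ = 1.2041, θ*₍38₎ = 2.1435.
Basic interval reflects these around s:
  lower = 2 × 1.8485 − 2.1435 = 1.5535
  upper = 2 × 1.8485 − 1.2041 = 2.4929

(1.5535, 2.4929)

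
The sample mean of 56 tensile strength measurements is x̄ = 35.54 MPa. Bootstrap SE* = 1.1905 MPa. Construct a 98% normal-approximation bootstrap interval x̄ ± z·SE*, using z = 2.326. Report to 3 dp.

(32.771, 38.309)

Margin = 2.326 × 1.1905 = 2.7691
Interval: 35.54 ± 2.7691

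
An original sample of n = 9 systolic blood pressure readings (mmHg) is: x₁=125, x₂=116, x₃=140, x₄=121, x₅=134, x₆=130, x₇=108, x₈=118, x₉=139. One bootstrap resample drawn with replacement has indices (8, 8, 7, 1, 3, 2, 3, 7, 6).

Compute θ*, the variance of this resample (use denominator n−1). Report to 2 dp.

θ* = 147.28

Resample values: 118, 118, 108, 125, 140, 116, 140, 108, 130.
Mean = 122.5556; sum of squared deviations = 1178.2222
s² = 1178.2222 / 8 = 147.2778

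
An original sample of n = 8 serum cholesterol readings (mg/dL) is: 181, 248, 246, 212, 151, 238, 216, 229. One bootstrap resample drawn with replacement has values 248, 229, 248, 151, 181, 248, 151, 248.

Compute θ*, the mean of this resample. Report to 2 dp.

θ* = 213.00

Mean = (248 + 229 + 248 + 151 + 181 + 248 + 151 + 248) / 8 = 1704.0 / 8 = 213.00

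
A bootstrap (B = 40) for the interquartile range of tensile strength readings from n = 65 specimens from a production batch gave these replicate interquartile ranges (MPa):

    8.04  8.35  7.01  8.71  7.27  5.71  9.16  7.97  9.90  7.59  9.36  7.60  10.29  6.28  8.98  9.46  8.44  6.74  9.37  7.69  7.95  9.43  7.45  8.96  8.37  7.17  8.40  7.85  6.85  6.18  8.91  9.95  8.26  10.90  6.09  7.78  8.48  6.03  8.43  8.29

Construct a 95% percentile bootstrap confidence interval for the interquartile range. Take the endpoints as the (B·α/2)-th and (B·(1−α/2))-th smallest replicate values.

(5.71, 10.29)

Sorted replicates: 5.71, 6.03, 6.09, 6.18, 6.28, 6.74, 6.85, 7.01, 7.17, 7.27, 7.45, 7.59, 7.60, 7.69, 7.78, 7.85, 7.95, 7.97, 8.04, 8.26, 8.29, 8.35, 8.37, 8.40, 8.43, 8.44, 8.48, 8.71, 8.91, 8.96, 8.98, 9.16, 9.36, 9.37, 9.43, 9.46, 9.90, 9.95, 10.29, 10.90
α = 0.05; lower rank = 40 × 0.025 = 1; upper rank = 40 × 0.975 = 39.
The 1st smallest replicate is 5.71; the 39th is 10.29.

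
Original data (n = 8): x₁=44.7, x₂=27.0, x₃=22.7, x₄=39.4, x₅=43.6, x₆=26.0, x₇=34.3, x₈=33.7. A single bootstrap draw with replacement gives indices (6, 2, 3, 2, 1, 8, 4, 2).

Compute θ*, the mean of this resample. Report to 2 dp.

θ* = 30.94

Resample values: 26.0, 27.0, 22.7, 27.0, 44.7, 33.7, 39.4, 27.0.
Mean = (26.0 + 27.0 + 22.7 + 27.0 + 44.7 + 33.7 + 39.4 + 27.0) / 8 = 247.50 / 8 = 30.94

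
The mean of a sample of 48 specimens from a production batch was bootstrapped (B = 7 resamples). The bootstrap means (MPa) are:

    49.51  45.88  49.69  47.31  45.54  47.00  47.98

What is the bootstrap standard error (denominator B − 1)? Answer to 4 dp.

Bootstrap SE is the standard deviation of the 7 replicate means.
Mean of replicates: (49.51 + 45.88 + 49.69 + 47.31 + 45.54 + 47.00 + 47.98) / 7 = 332.91000 / 7 = 47.55857
Sum of squared deviations: (+1.95143)² + (−1.67857)² + (+2.13143)² + (−0.24857)² + (−2.01857)² + (−0.55857)² + (+0.42143)² = 15.79469
Variance = 15.79469 / 6 = 2.63245
SE* = √2.63245

SE* = 1.6225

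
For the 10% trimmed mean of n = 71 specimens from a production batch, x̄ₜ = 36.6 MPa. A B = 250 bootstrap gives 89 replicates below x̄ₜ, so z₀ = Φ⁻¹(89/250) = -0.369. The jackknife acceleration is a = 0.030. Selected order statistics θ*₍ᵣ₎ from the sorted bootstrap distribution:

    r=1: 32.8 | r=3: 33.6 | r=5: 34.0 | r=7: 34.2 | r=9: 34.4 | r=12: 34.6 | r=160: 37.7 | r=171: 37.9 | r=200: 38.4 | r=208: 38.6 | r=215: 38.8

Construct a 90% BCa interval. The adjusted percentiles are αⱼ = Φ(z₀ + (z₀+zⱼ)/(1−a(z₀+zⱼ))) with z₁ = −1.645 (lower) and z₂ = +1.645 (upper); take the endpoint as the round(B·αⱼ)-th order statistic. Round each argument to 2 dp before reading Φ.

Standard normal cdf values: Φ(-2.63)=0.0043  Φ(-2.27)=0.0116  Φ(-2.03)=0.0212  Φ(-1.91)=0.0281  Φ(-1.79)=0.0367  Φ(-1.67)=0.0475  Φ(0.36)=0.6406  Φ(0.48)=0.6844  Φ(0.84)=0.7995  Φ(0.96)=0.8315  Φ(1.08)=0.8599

(33.6, 38.6)

Lower: z₀ + z₁ = -0.369 + (-1.645) = -2.014; 1 − a(z₀+z₁) = 1 − (0.030)(-2.014) = 1.0604; argument = -0.369 + (-2.014)/1.0604 = -2.2682 → -2.27.
α₁ = Φ(-2.27) = 0.0116; rank = round(250 × 0.0116) = 3; θ*₍3₎ = 33.6.
Upper: z₀ + z₂ = 1.276; 1 − a(z₀+z₂) = 0.9617; argument = 0.9578 → 0.96; α₂ = 0.8315; rank = 208; θ*₍208₎ = 38.6.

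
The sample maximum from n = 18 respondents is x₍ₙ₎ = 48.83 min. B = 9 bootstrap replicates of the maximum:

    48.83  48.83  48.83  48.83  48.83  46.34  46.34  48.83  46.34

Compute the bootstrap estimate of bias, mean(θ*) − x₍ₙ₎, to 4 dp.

mean(θ*) = (48.83 + 48.83 + 48.83 + 48.83 + 48.83 + 46.34 + 46.34 + 48.83 + 46.34) / 9 = 48.00000
bias = 48.00000 − 48.83

bias = −0.8300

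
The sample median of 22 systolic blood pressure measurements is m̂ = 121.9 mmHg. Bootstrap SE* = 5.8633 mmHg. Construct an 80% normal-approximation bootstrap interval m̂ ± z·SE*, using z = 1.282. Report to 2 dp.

(114.38, 129.42)

Margin = 1.282 × 5.8633 = 7.517
Interval: 121.9 ± 7.517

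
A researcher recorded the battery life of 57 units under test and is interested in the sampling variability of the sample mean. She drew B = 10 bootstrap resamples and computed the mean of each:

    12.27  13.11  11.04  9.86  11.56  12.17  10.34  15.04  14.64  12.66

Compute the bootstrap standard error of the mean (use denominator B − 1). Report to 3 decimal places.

SE* = 1.690

Bootstrap SE is the standard deviation of the 10 replicate means.
Mean of replicates: (12.27 + 13.11 + 11.04 + 9.86 + 11.56 + 12.17 + 10.34 + 15.04 + 14.64 + 12.66) / 10 = 122.6900 / 10 = 12.2690
Sum of squared deviations: (+0.0010)² + (+0.8410)² + (−1.2290)² + (−2.4090)² + (−0.7090)² + (−0.0990)² + (−1.9290)² + (+2.7710)² + (+2.3710)² + (+0.3910)² = 25.7075
Variance = 25.7075 / 9 = 2.8564
SE* = √2.8564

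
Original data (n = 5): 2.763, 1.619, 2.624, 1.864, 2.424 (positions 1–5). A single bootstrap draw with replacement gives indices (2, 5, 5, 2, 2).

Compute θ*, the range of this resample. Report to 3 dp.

θ* = 0.805

Resample values: 1.619, 2.424, 2.424, 1.619, 1.619.
Range = 2.424 − 1.619 = 0.805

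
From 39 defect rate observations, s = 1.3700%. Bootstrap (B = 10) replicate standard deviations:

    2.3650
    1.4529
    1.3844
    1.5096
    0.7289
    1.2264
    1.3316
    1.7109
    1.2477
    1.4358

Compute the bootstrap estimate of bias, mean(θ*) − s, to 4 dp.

bias = +0.0693

mean(θ*) = (2.3650 + 1.4529 + 1.3844 + 1.5096 + 0.7289 + 1.2264 + 1.3316 + 1.7109 + 1.2477 + 1.4358) / 10 = 1.43932
bias = 1.43932 − 1.3700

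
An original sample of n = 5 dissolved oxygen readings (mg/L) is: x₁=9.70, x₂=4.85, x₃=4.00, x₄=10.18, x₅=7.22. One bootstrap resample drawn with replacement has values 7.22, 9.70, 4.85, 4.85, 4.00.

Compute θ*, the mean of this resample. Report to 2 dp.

θ* = 6.12

Mean = (7.22 + 9.70 + 4.85 + 4.85 + 4.00) / 5 = 30.620 / 5 = 6.12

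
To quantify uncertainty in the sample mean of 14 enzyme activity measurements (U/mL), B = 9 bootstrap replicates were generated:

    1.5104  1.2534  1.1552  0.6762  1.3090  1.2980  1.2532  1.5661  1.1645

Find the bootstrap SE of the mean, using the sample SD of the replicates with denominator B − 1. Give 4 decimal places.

SE* = 0.2546

Bootstrap SE is the standard deviation of the 9 replicate means.
Mean of replicates: (1.5104 + 1.2534 + 1.1552 + 0.6762 + 1.3090 + 1.2980 + 1.2532 + 1.5661 + 1.1645) / 9 = 11.18600 / 9 = 1.24289
Sum of squared deviations: (+0.26751)² + (+0.01051)² + (−0.08769)² + (−0.56669)² + (+0.06611)² + (+0.05511)² + (+0.01031)² + (+0.32321)² + (−0.07839)² = 0.51862
Variance = 0.51862 / 8 = 0.06483
SE* = √0.06483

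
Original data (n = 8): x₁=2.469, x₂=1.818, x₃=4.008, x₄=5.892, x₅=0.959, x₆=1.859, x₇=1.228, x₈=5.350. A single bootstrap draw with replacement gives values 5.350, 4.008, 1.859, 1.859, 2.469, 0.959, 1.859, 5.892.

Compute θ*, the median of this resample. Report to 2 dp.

θ* = 2.16

Sorted: 0.959, 1.859, 1.859, 1.859, 2.469, 4.008, 5.350, 5.892
Median = average of the two middle values = 2.16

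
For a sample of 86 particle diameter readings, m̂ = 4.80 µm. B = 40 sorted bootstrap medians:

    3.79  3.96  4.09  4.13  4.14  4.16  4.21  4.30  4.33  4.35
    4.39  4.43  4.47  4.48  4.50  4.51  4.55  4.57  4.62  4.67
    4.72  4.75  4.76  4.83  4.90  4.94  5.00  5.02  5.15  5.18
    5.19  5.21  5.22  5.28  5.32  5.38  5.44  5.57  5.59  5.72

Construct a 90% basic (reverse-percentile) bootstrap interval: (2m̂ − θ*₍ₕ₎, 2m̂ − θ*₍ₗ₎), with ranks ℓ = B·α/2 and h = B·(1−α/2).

(4.03, 5.64)

Percentile endpoints at ranks 2 and 38: θ*₍2₎ = 3.96, θ*₍38₎ = 5.57.
Basic interval reflects these around m̂:
  lower = 2 × 4.80 − 5.57 = 4.03
  upper = 2 × 4.80 − 3.96 = 5.64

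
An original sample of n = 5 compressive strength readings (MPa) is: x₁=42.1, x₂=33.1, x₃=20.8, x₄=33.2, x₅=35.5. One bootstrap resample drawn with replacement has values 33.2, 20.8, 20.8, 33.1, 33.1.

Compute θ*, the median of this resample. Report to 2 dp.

Sorted: 20.8, 20.8, 33.1, 33.1, 33.2
Median = middle value = 33.10

θ* = 33.10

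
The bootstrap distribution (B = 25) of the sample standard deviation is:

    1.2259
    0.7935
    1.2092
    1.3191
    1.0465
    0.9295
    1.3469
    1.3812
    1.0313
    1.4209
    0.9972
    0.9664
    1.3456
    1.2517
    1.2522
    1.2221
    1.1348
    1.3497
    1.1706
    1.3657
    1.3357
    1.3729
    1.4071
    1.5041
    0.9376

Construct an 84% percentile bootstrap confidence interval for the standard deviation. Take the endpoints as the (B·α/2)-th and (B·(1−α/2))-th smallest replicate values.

Sorted replicates: 0.7935, 0.9295, 0.9376, 0.9664, 0.9972, 1.0313, 1.0465, 1.1348, 1.1706, 1.2092, 1.2221, 1.2259, 1.2517, 1.2522, 1.3191, 1.3357, 1.3456, 1.3469, 1.3497, 1.3657, 1.3729, 1.3812, 1.4071, 1.4209, 1.5041
α = 0.16; lower rank = 25 × 0.080 = 2; upper rank = 25 × 0.920 = 23.
The 2nd smallest replicate is 0.9295; the 23rd is 1.4071.

(0.9295, 1.4071)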